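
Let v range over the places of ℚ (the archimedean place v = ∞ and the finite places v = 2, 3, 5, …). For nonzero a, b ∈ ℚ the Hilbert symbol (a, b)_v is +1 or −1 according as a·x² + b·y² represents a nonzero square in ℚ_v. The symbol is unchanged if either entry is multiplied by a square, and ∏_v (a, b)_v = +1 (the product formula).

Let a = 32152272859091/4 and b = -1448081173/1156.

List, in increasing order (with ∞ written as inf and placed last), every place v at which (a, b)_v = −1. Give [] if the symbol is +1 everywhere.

Mod squares: a ≡ 11, b ≡ -244237. Check v ∈ {∞, 2, 7, 11, 17, 23, 37, 41}.
v=17: a=17^0·(≡12), b=17^-2·(≡15) mod 17; (12|17)=-1, (15|17)=+1; (−1)^{0·-2·8}·(-1)^-2·(+1)^0 = +1.
v=11: a=11^1·(≡9), b=11^2·(≡2) mod 11; (9|11)=+1, (2|11)=-1; (−1)^{1·2·5}·(+1)^2·(-1)^1 = -1.
v=23: a=23^2·(≡19), b=23^1·(≡21) mod 23; (19|23)=-1, (21|23)=-1; (−1)^{2·1·11}·(-1)^1·(-1)^2 = -1.
v=∞: 11 > 0 and -244237 < 0  ⇒  (a,b)_∞ = +1.
v=41: a=41^2·(≡11), b=41^1·(≡24) mod 41; (11|41)=-1, (24|41)=-1; (−1)^{2·1·20}·(-1)^1·(-1)^2 = -1.
v=2: v_2(a)=-2, v_2(b)=-2; units ≡ 3, 3 (mod 8); ε·ε+αω+βω = 1·1+-2·1+-2·1 ≡ 1  ⇒  (a,b)_2 = -1.
v=37: a=37^2·(≡25), b=37^1·(≡22) mod 37; (25|37)=+1, (22|37)=-1; (−1)^{2·1·18}·(+1)^1·(-1)^2 = +1.
v=7: a=7^4·(≡2), b=7^3·(≡1) mod 7; (2|7)=+1, (1|7)=+1; (−1)^{4·3·3}·(+1)^3·(+1)^4 = +1.
Ram(11, -244237) = {2, 11, 23, 41}; no ℚ_2-point on the conic.

[2, 11, 23, 41]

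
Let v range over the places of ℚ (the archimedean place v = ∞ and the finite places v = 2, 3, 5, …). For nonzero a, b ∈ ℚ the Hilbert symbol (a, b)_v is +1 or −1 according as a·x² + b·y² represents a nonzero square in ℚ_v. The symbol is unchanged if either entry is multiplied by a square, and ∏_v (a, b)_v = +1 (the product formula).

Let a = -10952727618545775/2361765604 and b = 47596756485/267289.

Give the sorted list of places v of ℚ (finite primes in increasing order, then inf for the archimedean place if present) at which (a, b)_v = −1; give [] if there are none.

Mod squares: a ≡ -391, b ≡ 170085. Check v ∈ {∞, 2, 3, 5, 11, 17, 23, 29, 47}.
v=47: a=47^-4·(≡32), b=47^-2·(≡20) mod 47; (32|47)=+1, (20|47)=-1; (−1)^{-4·-2·23}·(+1)^-2·(-1)^-4 = +1.
v=5: a=5^2·(≡1), b=5^1·(≡3) mod 5; (1|5)=+1, (3|5)=-1; (−1)^{2·1·2}·(+1)^1·(-1)^2 = +1.
v=11: a=11^-2·(≡3), b=11^-2·(≡4) mod 11; (3|11)=+1, (4|11)=+1; (−1)^{-2·-2·5}·(+1)^-2·(+1)^-2 = +1.
v=2: v_2(a)=-2, v_2(b)=0; units ≡ 1, 5 (mod 8); ε·ε+αω+βω = 0·0+-2·1+0·0 ≡ 0  ⇒  (a,b)_2 = +1.
v=23: a=23^7·(≡1), b=23^5·(≡2) mod 23; (1|23)=+1, (2|23)=+1; (−1)^{7·5·11}·(+1)^5·(+1)^7 = -1.
v=29: a=29^2·(≡17), b=29^1·(≡23) mod 29; (17|29)=-1, (23|29)=+1; (−1)^{2·1·14}·(-1)^1·(+1)^2 = -1.
v=∞: -391 < 0 and 170085 > 0  ⇒  (a,b)_∞ = +1.
v=17: a=17^1·(≡12), b=17^1·(≡16) mod 17; (12|17)=-1, (16|17)=+1; (−1)^{1·1·8}·(-1)^1·(+1)^1 = -1.
v=3: a=3^2·(≡2), b=3^1·(≡1) mod 3; (2|3)=-1, (1|3)=+1; (−1)^{2·1·1}·(-1)^1·(+1)^2 = -1.
|Ram(-391, 170085)| = 4, even; anisotropic at {3, 17, 23, 29}.

[3, 17, 23, 29]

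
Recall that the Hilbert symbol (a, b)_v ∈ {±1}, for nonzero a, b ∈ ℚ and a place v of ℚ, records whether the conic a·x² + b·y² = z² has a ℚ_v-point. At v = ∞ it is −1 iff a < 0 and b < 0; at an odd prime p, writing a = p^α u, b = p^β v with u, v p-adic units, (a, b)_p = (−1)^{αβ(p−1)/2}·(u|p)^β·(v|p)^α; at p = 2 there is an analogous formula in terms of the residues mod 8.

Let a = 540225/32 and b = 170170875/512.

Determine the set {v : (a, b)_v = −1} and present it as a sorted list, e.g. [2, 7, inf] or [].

(a, b) ≡ (2, 70) mod (ℚ^×)²; places V = {2, 3, 5, 7, ∞}.
(a,b)_5: α=2, u≡2; β=3, v≡1 (mod 5); (2|5)=-1, (1|5)=+1; sign (−1)^0·-1^3·+1^2 = -1.
(a,b)_7: α=4, u≡2; β=5, v≡3 (mod 7); (2|7)=+1, (3|7)=-1; sign (−1)^0·+1^5·-1^4 = +1.
(a,b)_2: α=-5, β=-9; u≡1, v≡3 (mod 8); ε(u)ε(v)=0·1, αω(v)=-5·1, βω(u)=-9·0; sum ≡ 1  ⇒  -1.
(a,b)_3: α=2, u≡2; β=4, v≡1 (mod 3); (2|3)=-1, (1|3)=+1; sign (−1)^0·-1^4·+1^2 = +1.
(a,b)_∞: sgn(2)=+, sgn(70)=+, so +1.
(2, 70 / ℚ) ramifies at {2, 5}: a division algebra.

[2, 5]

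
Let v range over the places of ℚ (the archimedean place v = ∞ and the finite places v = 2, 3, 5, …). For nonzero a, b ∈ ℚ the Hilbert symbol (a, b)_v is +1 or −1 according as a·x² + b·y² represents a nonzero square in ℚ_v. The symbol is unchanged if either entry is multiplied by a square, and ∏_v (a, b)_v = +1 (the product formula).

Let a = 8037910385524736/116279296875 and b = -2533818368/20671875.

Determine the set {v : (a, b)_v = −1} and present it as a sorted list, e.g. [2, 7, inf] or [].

Mod squares: a ≡ 123, b ≡ -69. Check v ∈ {∞, 2, 3, 5, 7, 23, 29, 41}.
v=2: v_2(a)=18, v_2(b)=16; units ≡ 3, 3 (mod 8); ε·ε+αω+βω = 1·1+18·1+16·1 ≡ 1  ⇒  (a,b)_2 = -1.
v=∞: 123 > 0 and -69 < 0  ⇒  (a,b)_∞ = +1.
v=29: a=29^2·(≡6), b=29^0·(≡3) mod 29; (6|29)=+1, (3|29)=-1; (−1)^{2·0·14}·(+1)^0·(-1)^2 = +1.
v=5: a=5^-10·(≡3), b=5^-6·(≡4) mod 5; (3|5)=-1, (4|5)=+1; (−1)^{-10·-6·2}·(-1)^-6·(+1)^-10 = +1.
v=23: a=23^2·(≡2), b=23^1·(≡7) mod 23; (2|23)=+1, (7|23)=-1; (−1)^{2·1·11}·(+1)^1·(-1)^2 = +1.
v=7: a=7^-2·(≡1), b=7^-2·(≡4) mod 7; (1|7)=+1, (4|7)=+1; (−1)^{-2·-2·3}·(+1)^-2·(+1)^-2 = +1.
v=41: a=41^3·(≡35), b=41^2·(≡26) mod 41; (35|41)=-1, (26|41)=-1; (−1)^{3·2·20}·(-1)^2·(-1)^3 = -1.
v=3: a=3^-5·(≡2), b=3^-3·(≡1) mod 3; (2|3)=-1, (1|3)=+1; (−1)^{-5·-3·1}·(-1)^-3·(+1)^-5 = +1.
|Ram(123, -69)| = 2, even; anisotropic at {2, 41}.

[2, 41]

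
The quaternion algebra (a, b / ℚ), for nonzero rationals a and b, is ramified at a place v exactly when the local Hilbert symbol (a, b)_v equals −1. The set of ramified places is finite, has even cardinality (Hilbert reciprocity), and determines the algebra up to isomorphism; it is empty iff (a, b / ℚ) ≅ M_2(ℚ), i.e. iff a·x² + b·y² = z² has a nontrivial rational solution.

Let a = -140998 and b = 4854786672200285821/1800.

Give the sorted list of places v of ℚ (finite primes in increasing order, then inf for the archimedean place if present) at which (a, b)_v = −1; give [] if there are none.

[23, 29]

(a, b) ≡ (-140998, 329498) mod (ℚ^×)²; places V = {2, 3, 5, 7, 11, 13, 17, 19, 23, 29, ∞}.
(a,b)_17: α=1, u≡2; β=2, v≡4 (mod 17); (2|17)=+1, (4|17)=+1; sign (−1)^0·+1^2·+1^1 = +1.
(a,b)_7: α=0, u≡3; β=2, v≡4 (mod 7); (3|7)=-1, (4|7)=+1; sign (−1)^0·-1^2·+1^0 = +1.
(a,b)_23: α=0, u≡15; β=1, v≡20 (mod 23); (15|23)=-1, (20|23)=-1; sign (−1)^0·-1^1·-1^0 = -1.
(a,b)_11: α=1, u≡8; β=4, v≡4 (mod 11); (8|11)=-1, (4|11)=+1; sign (−1)^0·-1^4·+1^1 = +1.
(a,b)_2: α=1, β=-3; u≡5, v≡5 (mod 8); ε(u)ε(v)=0·0, αω(v)=1·1, βω(u)=-3·1; sum ≡ 0  ⇒  +1.
(a,b)_3: α=0, u≡2; β=-2, v≡2 (mod 3); (2|3)=-1, (2|3)=-1; sign (−1)^0·-1^-2·-1^0 = +1.
(a,b)_13: α=1, u≡9; β=3, v≡3 (mod 13); (9|13)=+1, (3|13)=+1; sign (−1)^0·+1^3·+1^1 = +1.
(a,b)_5: α=0, u≡2; β=-2, v≡3 (mod 5); (2|5)=-1, (3|5)=-1; sign (−1)^0·-1^-2·-1^0 = +1.
(a,b)_∞: sgn(-140998)=−, sgn(329498)=+, so +1.
(a,b)_29: α=1, u≡10; β=3, v≡20 (mod 29); (10|29)=-1, (20|29)=+1; sign (−1)^0·-1^3·+1^1 = -1.
(a,b)_19: α=0, u≡1; β=1, v≡12 (mod 19); (1|19)=+1, (12|19)=-1; sign (−1)^0·+1^1·-1^0 = +1.
|Ram(-140998, 329498)| = 2, even; anisotropic at {23, 29}.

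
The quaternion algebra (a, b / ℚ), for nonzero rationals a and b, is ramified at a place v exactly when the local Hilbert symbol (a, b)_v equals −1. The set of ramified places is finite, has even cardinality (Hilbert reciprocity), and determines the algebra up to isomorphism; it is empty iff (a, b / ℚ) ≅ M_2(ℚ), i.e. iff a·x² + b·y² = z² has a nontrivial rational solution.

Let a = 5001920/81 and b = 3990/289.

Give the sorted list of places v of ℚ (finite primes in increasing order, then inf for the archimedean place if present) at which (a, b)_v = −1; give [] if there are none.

Mod squares: a ≡ 1595, b ≡ 3990. Check v ∈ {∞, 2, 3, 5, 7, 11, 17, 19, 29}.
v=17: a=17^0·(≡6), b=17^-2·(≡12) mod 17; (6|17)=-1, (12|17)=-1; (−1)^{0·-2·8}·(-1)^-2·(-1)^0 = +1.
v=3: a=3^-4·(≡2), b=3^1·(≡1) mod 3; (2|3)=-1, (1|3)=+1; (−1)^{-4·1·1}·(-1)^1·(+1)^-4 = -1.
v=19: a=19^0·(≡15), b=19^1·(≡5) mod 19; (15|19)=-1, (5|19)=+1; (−1)^{0·1·9}·(-1)^1·(+1)^0 = -1.
v=7: a=7^2·(≡5), b=7^1·(≡5) mod 7; (5|7)=-1, (5|7)=-1; (−1)^{2·1·3}·(-1)^1·(-1)^2 = -1.
v=2: v_2(a)=6, v_2(b)=1; units ≡ 3, 3 (mod 8); ε·ε+αω+βω = 1·1+6·1+1·1 ≡ 0  ⇒  (a,b)_2 = +1.
v=11: a=11^1·(≡6), b=11^0·(≡10) mod 11; (6|11)=-1, (10|11)=-1; (−1)^{1·0·5}·(-1)^0·(-1)^1 = -1.
v=5: a=5^1·(≡4), b=5^1·(≡2) mod 5; (4|5)=+1, (2|5)=-1; (−1)^{1·1·2}·(+1)^1·(-1)^1 = -1.
v=∞: 1595 > 0 and 3990 > 0  ⇒  (a,b)_∞ = +1.
v=29: a=29^1·(≡2), b=29^0·(≡12) mod 29; (2|29)=-1, (12|29)=-1; (−1)^{1·0·14}·(-1)^0·(-1)^1 = -1.
|Ram(1595, 3990)| = 6, even; anisotropic at {3, 5, 7, 11, 19, 29}.

[3, 5, 7, 11, 19, 29]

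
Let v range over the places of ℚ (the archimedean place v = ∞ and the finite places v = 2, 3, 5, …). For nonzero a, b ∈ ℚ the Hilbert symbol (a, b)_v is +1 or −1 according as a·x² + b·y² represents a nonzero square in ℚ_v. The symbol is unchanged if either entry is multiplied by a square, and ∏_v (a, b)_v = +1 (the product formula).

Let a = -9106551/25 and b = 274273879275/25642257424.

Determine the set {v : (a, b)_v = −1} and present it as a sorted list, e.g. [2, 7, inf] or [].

Mod squares: a ≡ -1011839, b ≡ 11. Check v ∈ {∞, 2, 3, 5, 7, 11, 19, 23, 29, 37, 41, 43}.
v=5: a=5^-2·(≡4), b=5^2·(≡4) mod 5; (4|5)=+1, (4|5)=+1; (−1)^{-2·2·2}·(+1)^2·(+1)^-2 = +1.
v=19: a=19^0·(≡9), b=19^-2·(≡17) mod 19; (9|19)=+1, (17|19)=+1; (−1)^{0·-2·9}·(+1)^-2·(+1)^0 = +1.
v=3: a=3^2·(≡1), b=3^4·(≡2) mod 3; (1|3)=+1, (2|3)=-1; (−1)^{2·4·1}·(+1)^4·(-1)^2 = +1.
v=11: a=11^0·(≡10), b=11^5·(≡9) mod 11; (10|11)=-1, (9|11)=+1; (−1)^{0·5·5}·(-1)^5·(+1)^0 = -1.
v=7: a=7^0·(≡2), b=7^-4·(≡4) mod 7; (2|7)=+1, (4|7)=+1; (−1)^{0·-4·3}·(+1)^-4·(+1)^0 = +1.
v=29: a=29^1·(≡9), b=29^2·(≡19) mod 29; (9|29)=+1, (19|29)=-1; (−1)^{1·2·14}·(+1)^2·(-1)^1 = -1.
v=2: v_2(a)=0, v_2(b)=-4; units ≡ 1, 3 (mod 8); ε·ε+αω+βω = 0·1+0·1+-4·0 ≡ 0  ⇒  (a,b)_2 = +1.
v=41: a=41^1·(≡6), b=41^0·(≡11) mod 41; (6|41)=-1, (11|41)=-1; (−1)^{1·0·20}·(-1)^0·(-1)^1 = -1.
v=∞: -1011839 < 0 and 11 > 0  ⇒  (a,b)_∞ = +1.
v=23: a=23^1·(≡4), b=23^0·(≡5) mod 23; (4|23)=+1, (5|23)=-1; (−1)^{1·0·11}·(+1)^0·(-1)^1 = -1.
v=37: a=37^1·(≡3), b=37^0·(≡30) mod 37; (3|37)=+1, (30|37)=+1; (−1)^{1·0·18}·(+1)^0·(+1)^1 = +1.
v=43: a=43^0·(≡3), b=43^-2·(≡1) mod 43; (3|43)=-1, (1|43)=+1; (−1)^{0·-2·21}·(-1)^-2·(+1)^0 = +1.
Ram(-1011839, 11) = {11, 23, 29, 41}; no ℚ_11-point on the conic.

[11, 23, 29, 41]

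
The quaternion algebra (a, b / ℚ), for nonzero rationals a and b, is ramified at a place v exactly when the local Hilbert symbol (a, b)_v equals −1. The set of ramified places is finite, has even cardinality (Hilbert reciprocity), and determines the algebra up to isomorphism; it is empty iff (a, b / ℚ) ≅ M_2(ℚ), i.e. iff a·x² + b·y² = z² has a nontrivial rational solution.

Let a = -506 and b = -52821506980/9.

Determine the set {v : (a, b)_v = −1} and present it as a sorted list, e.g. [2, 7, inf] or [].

[2, 23, 31, inf]

Mod squares: a ≡ -506, b ≡ -1705. Check v ∈ {∞, 2, 3, 5, 11, 23, 31}.
v=31: a=31^0·(≡21), b=31^1·(≡25) mod 31; (21|31)=-1, (25|31)=+1; (−1)^{0·1·15}·(-1)^1·(+1)^0 = -1.
v=11: a=11^1·(≡9), b=11^5·(≡2) mod 11; (9|11)=+1, (2|11)=-1; (−1)^{1·5·5}·(+1)^5·(-1)^1 = +1.
v=5: a=5^0·(≡4), b=5^1·(≡1) mod 5; (4|5)=+1, (1|5)=+1; (−1)^{0·1·2}·(+1)^1·(+1)^0 = +1.
v=3: a=3^0·(≡1), b=3^-2·(≡2) mod 3; (1|3)=+1, (2|3)=-1; (−1)^{0·-2·1}·(+1)^-2·(-1)^0 = +1.
v=2: v_2(a)=1, v_2(b)=2; units ≡ 3, 7 (mod 8); ε·ε+αω+βω = 1·1+1·0+2·1 ≡ 1  ⇒  (a,b)_2 = -1.
v=23: a=23^1·(≡1), b=23^2·(≡21) mod 23; (1|23)=+1, (21|23)=-1; (−1)^{1·2·11}·(+1)^2·(-1)^1 = -1.
v=∞: -506 < 0 and -1705 < 0  ⇒  (a,b)_∞ = -1.
(-506, -1705 / ℚ) ramifies at {2, 23, 31, ∞}: a division algebra.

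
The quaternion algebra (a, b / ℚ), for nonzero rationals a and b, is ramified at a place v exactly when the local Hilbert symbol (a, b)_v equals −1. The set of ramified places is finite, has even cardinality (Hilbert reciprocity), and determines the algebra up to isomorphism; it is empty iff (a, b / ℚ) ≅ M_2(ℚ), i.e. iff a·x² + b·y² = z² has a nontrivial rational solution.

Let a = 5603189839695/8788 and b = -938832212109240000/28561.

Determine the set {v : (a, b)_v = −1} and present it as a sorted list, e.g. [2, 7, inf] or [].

Mod squares: a ≡ 1267435, b ≡ -19. Check v ∈ {∞, 2, 3, 5, 7, 13, 17, 19, 31, 37}.
v=19: a=19^4·(≡10), b=19^3·(≡18) mod 19; (10|19)=-1, (18|19)=-1; (−1)^{4·3·9}·(-1)^3·(-1)^4 = -1.
v=3: a=3^2·(≡1), b=3^2·(≡2) mod 3; (1|3)=+1, (2|3)=-1; (−1)^{2·2·1}·(+1)^2·(-1)^2 = +1.
v=∞: 1267435 > 0 and -19 < 0  ⇒  (a,b)_∞ = +1.
v=7: a=7^2·(≡1), b=7^0·(≡1) mod 7; (1|7)=+1, (1|7)=+1; (−1)^{2·0·3}·(+1)^0·(+1)^2 = +1.
v=31: a=31^1·(≡30), b=31^2·(≡27) mod 31; (30|31)=-1, (27|31)=-1; (−1)^{1·2·15}·(-1)^2·(-1)^1 = -1.
v=13: a=13^-3·(≡8), b=13^-4·(≡7) mod 13; (8|13)=-1, (7|13)=-1; (−1)^{-3·-4·6}·(-1)^-4·(-1)^-3 = -1.
v=2: v_2(a)=-2, v_2(b)=6; units ≡ 3, 5 (mod 8); ε·ε+αω+βω = 1·0+-2·1+6·1 ≡ 0  ⇒  (a,b)_2 = +1.
v=37: a=37^1·(≡34), b=37^2·(≡31) mod 37; (34|37)=+1, (31|37)=-1; (−1)^{1·2·18}·(+1)^2·(-1)^1 = -1.
v=5: a=5^1·(≡3), b=5^4·(≡1) mod 5; (3|5)=-1, (1|5)=+1; (−1)^{1·4·2}·(-1)^4·(+1)^1 = +1.
v=17: a=17^1·(≡11), b=17^2·(≡1) mod 17; (11|17)=-1, (1|17)=+1; (−1)^{1·2·8}·(-1)^2·(+1)^1 = +1.
(1267435, -19 / ℚ) ramifies at {13, 19, 31, 37}: a division algebra.

[13, 19, 31, 37]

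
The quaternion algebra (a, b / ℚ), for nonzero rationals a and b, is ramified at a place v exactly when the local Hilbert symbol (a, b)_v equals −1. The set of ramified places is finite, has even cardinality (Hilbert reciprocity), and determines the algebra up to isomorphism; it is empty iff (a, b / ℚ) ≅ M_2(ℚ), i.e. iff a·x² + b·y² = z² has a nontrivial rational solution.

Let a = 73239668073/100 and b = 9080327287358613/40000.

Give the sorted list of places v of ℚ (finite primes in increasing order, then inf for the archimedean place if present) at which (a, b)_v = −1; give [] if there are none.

[3, 11]

Mod squares: a ≡ 17, b ≡ 7293. Check v ∈ {∞, 2, 3, 5, 11, 13, 17}.
v=5: a=5^-2·(≡2), b=5^-4·(≡2) mod 5; (2|5)=-1, (2|5)=-1; (−1)^{-2·-4·2}·(-1)^-4·(-1)^-2 = +1.
v=3: a=3^6·(≡2), b=3^7·(≡1) mod 3; (2|3)=-1, (1|3)=+1; (−1)^{6·7·1}·(-1)^7·(+1)^6 = -1.
v=2: v_2(a)=-2, v_2(b)=-6; units ≡ 1, 5 (mod 8); ε·ε+αω+βω = 0·0+-2·1+-6·0 ≡ 0  ⇒  (a,b)_2 = +1.
v=13: a=13^2·(≡1), b=13^3·(≡6) mod 13; (1|13)=+1, (6|13)=-1; (−1)^{2·3·6}·(+1)^3·(-1)^2 = +1.
v=17: a=17^3·(≡15), b=17^5·(≡1) mod 17; (15|17)=+1, (1|17)=+1; (−1)^{3·5·8}·(+1)^5·(+1)^3 = +1.
v=∞: 17 > 0 and 7293 > 0  ⇒  (a,b)_∞ = +1.
v=11: a=11^2·(≡7), b=11^3·(≡4) mod 11; (7|11)=-1, (4|11)=+1; (−1)^{2·3·5}·(-1)^3·(+1)^2 = -1.
Ram(17, 7293) = {3, 11}; no ℚ_3-point on the conic.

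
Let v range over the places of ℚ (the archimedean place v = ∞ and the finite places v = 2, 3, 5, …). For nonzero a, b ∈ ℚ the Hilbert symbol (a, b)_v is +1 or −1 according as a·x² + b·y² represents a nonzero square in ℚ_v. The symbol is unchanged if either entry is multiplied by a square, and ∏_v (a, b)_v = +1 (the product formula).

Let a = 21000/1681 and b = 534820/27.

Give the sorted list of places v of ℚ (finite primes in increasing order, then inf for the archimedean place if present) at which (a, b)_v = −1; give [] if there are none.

(a, b) ≡ (210, 3315) mod (ℚ^×)²; places V = {2, 3, 5, 7, 11, 13, 17, 41, ∞}.
(a,b)_41: α=-2, u≡8; β=0, v≡34 (mod 41); (8|41)=+1, (34|41)=-1; sign (−1)^0·+1^0·-1^-2 = +1.
(a,b)_5: α=3, u≡3; β=1, v≡2 (mod 5); (3|5)=-1, (2|5)=-1; sign (−1)^0·-1^1·-1^3 = +1.
(a,b)_17: α=0, u≡6; β=1, v≡1 (mod 17); (6|17)=-1, (1|17)=+1; sign (−1)^0·-1^1·+1^0 = -1.
(a,b)_13: α=0, u≡11; β=1, v≡8 (mod 13); (11|13)=-1, (8|13)=-1; sign (−1)^0·-1^1·-1^0 = -1.
(a,b)_2: α=3, β=2; u≡1, v≡3 (mod 8); ε(u)ε(v)=0·1, αω(v)=3·1, βω(u)=2·0; sum ≡ 1  ⇒  -1.
(a,b)_11: α=0, u≡5; β=2, v≡4 (mod 11); (5|11)=+1, (4|11)=+1; sign (−1)^0·+1^2·+1^0 = +1.
(a,b)_∞: sgn(210)=+, sgn(3315)=+, so +1.
(a,b)_3: α=1, u≡1; β=-3, v≡1 (mod 3); (1|3)=+1, (1|3)=+1; sign (−1)^1·+1^-3·+1^1 = -1.
(a,b)_7: α=1, u≡4; β=0, v≡1 (mod 7); (4|7)=+1, (1|7)=+1; sign (−1)^0·+1^0·+1^1 = +1.
(210, 3315 / ℚ) ramifies at {2, 3, 13, 17}: a division algebra.

[2, 3, 13, 17]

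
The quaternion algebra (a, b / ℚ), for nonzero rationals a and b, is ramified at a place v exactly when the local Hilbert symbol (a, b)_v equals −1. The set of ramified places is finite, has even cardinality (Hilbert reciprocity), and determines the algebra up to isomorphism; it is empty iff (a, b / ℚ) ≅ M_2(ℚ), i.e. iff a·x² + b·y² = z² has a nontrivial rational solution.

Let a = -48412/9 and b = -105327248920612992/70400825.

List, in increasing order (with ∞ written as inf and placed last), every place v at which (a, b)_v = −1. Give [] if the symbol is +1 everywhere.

Mod squares: a ≡ -247, b ≡ -58786. Check v ∈ {∞, 2, 3, 5, 7, 11, 13, 17, 19, 37}.
v=37: a=37^0·(≡27), b=37^-2·(≡34) mod 37; (27|37)=+1, (34|37)=+1; (−1)^{0·-2·18}·(+1)^-2·(+1)^0 = +1.
v=3: a=3^-2·(≡2), b=3^2·(≡2) mod 3; (2|3)=-1, (2|3)=-1; (−1)^{-2·2·1}·(-1)^2·(-1)^-2 = +1.
v=2: v_2(a)=2, v_2(b)=7; units ≡ 1, 7 (mod 8); ε·ε+αω+βω = 0·1+2·0+7·0 ≡ 0  ⇒  (a,b)_2 = +1.
v=13: a=13^1·(≡8), b=13^3·(≡6) mod 13; (8|13)=-1, (6|13)=-1; (−1)^{1·3·6}·(-1)^3·(-1)^1 = +1.
v=19: a=19^1·(≡4), b=19^5·(≡8) mod 19; (4|19)=+1, (8|19)=-1; (−1)^{1·5·9}·(+1)^5·(-1)^1 = +1.
v=17: a=17^0·(≡8), b=17^-1·(≡7) mod 17; (8|17)=+1, (7|17)=-1; (−1)^{0·-1·8}·(+1)^-1·(-1)^0 = +1.
v=11: a=11^0·(≡6), b=11^-2·(≡1) mod 11; (6|11)=-1, (1|11)=+1; (−1)^{0·-2·5}·(-1)^-2·(+1)^0 = +1.
v=7: a=7^2·(≡3), b=7^5·(≡1) mod 7; (3|7)=-1, (1|7)=+1; (−1)^{2·5·3}·(-1)^5·(+1)^2 = -1.
v=5: a=5^0·(≡2), b=5^-2·(≡1) mod 5; (2|5)=-1, (1|5)=+1; (−1)^{0·-2·2}·(-1)^-2·(+1)^0 = +1.
v=∞: -247 < 0 and -58786 < 0  ⇒  (a,b)_∞ = -1.
Ram(-247, -58786) = {7, ∞}; no ℚ_7-point on the conic.

[7, inf]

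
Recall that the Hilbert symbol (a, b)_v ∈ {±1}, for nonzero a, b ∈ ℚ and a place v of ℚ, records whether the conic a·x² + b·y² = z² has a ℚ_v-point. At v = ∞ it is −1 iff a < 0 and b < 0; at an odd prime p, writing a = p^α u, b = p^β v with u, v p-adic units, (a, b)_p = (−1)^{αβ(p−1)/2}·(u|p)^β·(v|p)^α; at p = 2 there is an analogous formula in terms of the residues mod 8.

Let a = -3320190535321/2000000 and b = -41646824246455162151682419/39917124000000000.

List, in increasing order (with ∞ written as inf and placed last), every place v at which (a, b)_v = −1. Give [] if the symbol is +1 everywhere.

(a, b) ≡ (-2, -110) mod (ℚ^×)²; places V = {2, 3, 5, 7, 11, 13, 19, 31, 37, ∞}.
(a,b)_3: α=0, u≡1; β=-10, v≡1 (mod 3); (1|3)=+1, (1|3)=+1; sign (−1)^0·+1^-10·+1^0 = +1.
(a,b)_13: α=0, u≡8; β=-2, v≡2 (mod 13); (8|13)=-1, (2|13)=-1; sign (−1)^0·-1^-2·-1^0 = +1.
(a,b)_5: α=-6, u≡3; β=-9, v≡2 (mod 5); (3|5)=-1, (2|5)=-1; sign (−1)^0·-1^-9·-1^-6 = -1.
(a,b)_37: α=4, u≡18; β=6, v≡9 (mod 37); (18|37)=-1, (9|37)=+1; sign (−1)^0·-1^6·+1^4 = +1.
(a,b)_∞: sgn(-2)=−, sgn(-110)=−, so -1.
(a,b)_11: α=6, u≡4; β=7, v≡5 (mod 11); (4|11)=+1, (5|11)=+1; sign (−1)^0·+1^7·+1^6 = +1.
(a,b)_31: α=0, u≡6; β=2, v≡1 (mod 31); (6|31)=-1, (1|31)=+1; sign (−1)^0·-1^2·+1^0 = +1.
(a,b)_19: α=0, u≡6; β=2, v≡6 (mod 19); (6|19)=+1, (6|19)=+1; sign (−1)^0·+1^2·+1^0 = +1.
(a,b)_2: α=-7, β=-11; u≡7, v≡1 (mod 8); ε(u)ε(v)=1·0, αω(v)=-7·0, βω(u)=-11·0; sum ≡ 0  ⇒  +1.
(a,b)_7: α=0, u≡6; β=4, v≡2 (mod 7); (6|7)=-1, (2|7)=+1; sign (−1)^0·-1^4·+1^0 = +1.
(-2, -110 / ℚ) ramifies at {5, ∞}: a division algebra.

[5, inf]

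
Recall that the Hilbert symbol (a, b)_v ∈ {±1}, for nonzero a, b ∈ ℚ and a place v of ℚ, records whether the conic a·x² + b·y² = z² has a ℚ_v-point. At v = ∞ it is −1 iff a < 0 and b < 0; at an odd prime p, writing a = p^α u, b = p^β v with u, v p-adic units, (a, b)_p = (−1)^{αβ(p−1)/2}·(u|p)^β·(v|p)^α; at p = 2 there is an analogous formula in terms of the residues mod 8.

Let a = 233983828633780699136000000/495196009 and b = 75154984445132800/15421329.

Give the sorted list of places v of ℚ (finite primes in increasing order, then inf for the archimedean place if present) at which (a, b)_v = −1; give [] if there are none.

[13, 23, 29, 37]

Mod squares: a ≡ 13949, b ≡ 943. Check v ∈ {∞, 2, 3, 5, 7, 11, 13, 17, 23, 29, 37, 41}.
v=13: a=13^1·(≡2), b=13^2·(≡6) mod 13; (2|13)=-1, (6|13)=-1; (−1)^{1·2·6}·(-1)^2·(-1)^1 = -1.
v=29: a=29^3·(≡26), b=29^2·(≡2) mod 29; (26|29)=-1, (2|29)=-1; (−1)^{3·2·14}·(-1)^2·(-1)^3 = -1.
v=∞: 13949 > 0 and 943 > 0  ⇒  (a,b)_∞ = +1.
v=37: a=37^3·(≡27), b=37^2·(≡5) mod 37; (27|37)=+1, (5|37)=-1; (−1)^{3·2·18}·(+1)^2·(-1)^3 = -1.
v=7: a=7^-2·(≡5), b=7^-2·(≡5) mod 7; (5|7)=-1, (5|7)=-1; (−1)^{-2·-2·3}·(-1)^-2·(-1)^-2 = +1.
v=11: a=11^-2·(≡3), b=11^-2·(≡7) mod 11; (3|11)=+1, (7|11)=-1; (−1)^{-2·-2·5}·(+1)^-2·(-1)^-2 = +1.
v=5: a=5^6·(≡1), b=5^2·(≡3) mod 5; (1|5)=+1, (3|5)=-1; (−1)^{6·2·2}·(+1)^2·(-1)^6 = +1.
v=41: a=41^2·(≡18), b=41^1·(≡25) mod 41; (18|41)=+1, (25|41)=+1; (−1)^{2·1·20}·(+1)^1·(+1)^2 = +1.
v=2: v_2(a)=20, v_2(b)=14; units ≡ 5, 7 (mod 8); ε·ε+αω+βω = 0·1+20·0+14·1 ≡ 0  ⇒  (a,b)_2 = +1.
v=3: a=3^0·(≡2), b=3^-2·(≡1) mod 3; (2|3)=-1, (1|3)=+1; (−1)^{0·-2·1}·(-1)^-2·(+1)^0 = +1.
v=17: a=17^-4·(≡13), b=17^-2·(≡15) mod 17; (13|17)=+1, (15|17)=+1; (−1)^{-4·-2·8}·(+1)^-2·(+1)^-4 = +1.
v=23: a=23^2·(≡17), b=23^1·(≡2) mod 23; (17|23)=-1, (2|23)=+1; (−1)^{2·1·11}·(-1)^1·(+1)^2 = -1.
(13949, 943 / ℚ) ramifies at {13, 23, 29, 37}: a division algebra.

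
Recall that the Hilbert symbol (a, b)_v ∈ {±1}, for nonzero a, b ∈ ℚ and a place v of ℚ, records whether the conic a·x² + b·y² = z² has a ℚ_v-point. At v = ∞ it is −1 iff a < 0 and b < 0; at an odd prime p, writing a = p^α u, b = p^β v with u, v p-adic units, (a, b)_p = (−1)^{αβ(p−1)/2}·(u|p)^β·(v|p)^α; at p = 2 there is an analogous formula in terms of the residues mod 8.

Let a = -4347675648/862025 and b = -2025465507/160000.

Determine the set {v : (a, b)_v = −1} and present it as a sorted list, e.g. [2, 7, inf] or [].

Mod squares: a ≡ -2149097, b ≡ -147963. Check v ∈ {∞, 2, 3, 5, 13, 23, 29, 31, 37, 41, 43, 53}.
v=∞: -2149097 < 0 and -147963 < 0  ⇒  (a,b)_∞ = -1.
v=31: a=31^0·(≡25), b=31^1·(≡2) mod 31; (25|31)=+1, (2|31)=+1; (−1)^{0·1·15}·(+1)^1·(+1)^0 = +1.
v=29: a=29^-2·(≡6), b=29^0·(≡20) mod 29; (6|29)=+1, (20|29)=+1; (−1)^{-2·0·14}·(+1)^0·(+1)^-2 = +1.
v=5: a=5^-2·(≡2), b=5^-4·(≡3) mod 5; (2|5)=-1, (3|5)=-1; (−1)^{-2·-4·2}·(-1)^-4·(-1)^-2 = +1.
v=37: a=37^0·(≡9), b=37^1·(≡28) mod 37; (9|37)=+1, (28|37)=+1; (−1)^{0·1·18}·(+1)^1·(+1)^0 = +1.
v=3: a=3^4·(≡1), b=3^5·(≡2) mod 3; (1|3)=+1, (2|3)=-1; (−1)^{4·5·1}·(+1)^5·(-1)^4 = +1.
v=43: a=43^1·(≡22), b=43^1·(≡5) mod 43; (22|43)=-1, (5|43)=-1; (−1)^{1·1·21}·(-1)^1·(-1)^1 = -1.
v=2: v_2(a)=10, v_2(b)=-8; units ≡ 7, 5 (mod 8); ε·ε+αω+βω = 1·0+10·1+-8·0 ≡ 0  ⇒  (a,b)_2 = +1.
v=53: a=53^1·(≡38), b=53^0·(≡10) mod 53; (38|53)=+1, (10|53)=+1; (−1)^{1·0·26}·(+1)^0·(+1)^1 = +1.
v=23: a=23^1·(≡10), b=23^0·(≡14) mod 23; (10|23)=-1, (14|23)=-1; (−1)^{1·0·11}·(-1)^0·(-1)^1 = -1.
v=13: a=13^0·(≡6), b=13^2·(≡1) mod 13; (6|13)=-1, (1|13)=+1; (−1)^{0·2·6}·(-1)^2·(+1)^0 = +1.
v=41: a=41^-1·(≡28), b=41^0·(≡12) mod 41; (28|41)=-1, (12|41)=-1; (−1)^{-1·0·20}·(-1)^0·(-1)^-1 = -1.
Ram(-2149097, -147963) = {23, 41, 43, ∞}; no ℚ_23-point on the conic.

[23, 41, 43, inf]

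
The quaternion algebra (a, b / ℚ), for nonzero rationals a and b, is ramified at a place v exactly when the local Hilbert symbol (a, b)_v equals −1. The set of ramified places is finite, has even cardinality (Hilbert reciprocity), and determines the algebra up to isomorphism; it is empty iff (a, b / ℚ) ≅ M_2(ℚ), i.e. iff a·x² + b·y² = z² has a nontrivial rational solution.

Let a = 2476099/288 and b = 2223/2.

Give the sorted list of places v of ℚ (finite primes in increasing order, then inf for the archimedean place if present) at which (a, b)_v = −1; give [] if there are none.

(a, b) ≡ (38, 494) mod (ℚ^×)²; places V = {2, 3, 13, 19, ∞}.
(a,b)_2: α=-5, β=-1; u≡3, v≡7 (mod 8); ε(u)ε(v)=1·1, αω(v)=-5·0, βω(u)=-1·1; sum ≡ 0  ⇒  +1.
(a,b)_13: α=0, u≡1; β=1, v≡1 (mod 13); (1|13)=+1, (1|13)=+1; sign (−1)^0·+1^1·+1^0 = +1.
(a,b)_3: α=-2, u≡2; β=2, v≡2 (mod 3); (2|3)=-1, (2|3)=-1; sign (−1)^0·-1^2·-1^-2 = +1.
(a,b)_∞: sgn(38)=+, sgn(494)=+, so +1.
(a,b)_19: α=5, u≡13; β=1, v≡11 (mod 19); (13|19)=-1, (11|19)=+1; sign (−1)^1·-1^1·+1^5 = +1.
Every local symbol is +1, so the conic 38·x² + 494·y² = z² has ℚ_v-points for all v and hence a ℚ-point; (a, b / ℚ) ≅ M_2(ℚ).

[]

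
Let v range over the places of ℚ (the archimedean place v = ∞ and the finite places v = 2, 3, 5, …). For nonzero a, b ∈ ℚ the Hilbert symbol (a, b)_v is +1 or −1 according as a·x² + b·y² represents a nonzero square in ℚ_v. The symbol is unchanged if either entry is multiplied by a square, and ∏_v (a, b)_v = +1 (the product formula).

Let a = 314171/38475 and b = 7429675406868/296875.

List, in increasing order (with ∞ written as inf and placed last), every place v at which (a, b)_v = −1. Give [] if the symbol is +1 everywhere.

[11, 19]

(a, b) ≡ (209, 4807) mod (ℚ^×)²; places V = {2, 3, 5, 11, 13, 19, 23, ∞}.
(a,b)_∞: sgn(209)=+, sgn(4807)=+, so +1.
(a,b)_5: α=-2, u≡4; β=-6, v≡2 (mod 5); (4|5)=+1, (2|5)=-1; sign (−1)^0·+1^-6·-1^-2 = +1.
(a,b)_3: α=-4, u≡2; β=2, v≡1 (mod 3); (2|3)=-1, (1|3)=+1; sign (−1)^0·-1^2·+1^-4 = +1.
(a,b)_13: α=4, u≡3; β=8, v≡3 (mod 13); (3|13)=+1, (3|13)=+1; sign (−1)^0·+1^8·+1^4 = +1.
(a,b)_2: α=0, β=2; u≡1, v≡7 (mod 8); ε(u)ε(v)=0·1, αω(v)=0·0, βω(u)=2·0; sum ≡ 0  ⇒  +1.
(a,b)_19: α=-1, u≡4; β=-1, v≡16 (mod 19); (4|19)=+1, (16|19)=+1; sign (−1)^1·+1^-1·+1^-1 = -1.
(a,b)_23: α=0, u≡8; β=1, v≡4 (mod 23); (8|23)=+1, (4|23)=+1; sign (−1)^0·+1^1·+1^0 = +1.
(a,b)_11: α=1, u≡2; β=1, v≡6 (mod 11); (2|11)=-1, (6|11)=-1; sign (−1)^1·-1^1·-1^1 = -1.
(209, 4807 / ℚ) ramifies at {11, 19}: a division algebra.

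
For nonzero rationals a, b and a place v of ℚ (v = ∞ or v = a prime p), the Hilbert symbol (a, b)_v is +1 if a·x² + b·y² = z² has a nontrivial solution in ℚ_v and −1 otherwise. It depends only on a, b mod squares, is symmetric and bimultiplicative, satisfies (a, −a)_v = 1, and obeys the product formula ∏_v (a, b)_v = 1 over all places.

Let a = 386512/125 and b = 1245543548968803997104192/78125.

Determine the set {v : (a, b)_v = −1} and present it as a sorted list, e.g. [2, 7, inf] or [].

[13, 19]

(a, b) ≡ (2465, 16152565) mod (ℚ^×)²; places V = {2, 3, 5, 7, 11, 13, 17, 19, 29, 41, ∞}.
(a,b)_13: α=0, u≡6; β=1, v≡12 (mod 13); (6|13)=-1, (12|13)=+1; sign (−1)^0·-1^1·+1^0 = -1.
(a,b)_2: α=4, β=6; u≡1, v≡5 (mod 8); ε(u)ε(v)=0·0, αω(v)=4·1, βω(u)=6·0; sum ≡ 0  ⇒  +1.
(a,b)_19: α=0, u≡3; β=1, v≡8 (mod 19); (3|19)=-1, (8|19)=-1; sign (−1)^0·-1^1·-1^0 = -1.
(a,b)_5: α=-3, u≡2; β=-7, v≡2 (mod 5); (2|5)=-1, (2|5)=-1; sign (−1)^0·-1^-7·-1^-3 = +1.
(a,b)_41: α=0, u≡23; β=1, v≡36 (mod 41); (23|41)=+1, (36|41)=+1; sign (−1)^0·+1^1·+1^0 = +1.
(a,b)_11: α=0, u≡4; β=1, v≡4 (mod 11); (4|11)=+1, (4|11)=+1; sign (−1)^0·+1^1·+1^0 = +1.
(a,b)_7: α=2, u≡1; β=6, v≡2 (mod 7); (1|7)=+1, (2|7)=+1; sign (−1)^0·+1^6·+1^2 = +1.
(a,b)_∞: sgn(2465)=+, sgn(16152565)=+, so +1.
(a,b)_17: α=1, u≡4; β=4, v≡13 (mod 17); (4|17)=+1, (13|17)=+1; sign (−1)^0·+1^4·+1^1 = +1.
(a,b)_3: α=0, u≡2; β=6, v≡1 (mod 3); (2|3)=-1, (1|3)=+1; sign (−1)^0·-1^6·+1^0 = +1.
(a,b)_29: α=1, u≡18; β=3, v≡14 (mod 29); (18|29)=-1, (14|29)=-1; sign (−1)^0·-1^3·-1^1 = +1.
(2465, 16152565 / ℚ) ramifies at {13, 19}: a division algebra.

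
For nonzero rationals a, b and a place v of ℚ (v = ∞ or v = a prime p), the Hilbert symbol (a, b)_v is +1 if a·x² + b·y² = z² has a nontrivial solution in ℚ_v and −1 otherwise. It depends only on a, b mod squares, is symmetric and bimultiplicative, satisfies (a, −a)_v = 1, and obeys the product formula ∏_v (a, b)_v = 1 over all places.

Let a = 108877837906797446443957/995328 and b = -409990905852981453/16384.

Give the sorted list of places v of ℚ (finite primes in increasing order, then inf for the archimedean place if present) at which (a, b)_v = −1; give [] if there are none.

[2, 11, 13, 17]

Mod squares: a ≡ 60699639, b ≡ -516477. Check v ∈ {∞, 2, 3, 7, 11, 13, 17, 19, 29, 41}.
v=2: v_2(a)=-12, v_2(b)=-14; units ≡ 7, 3 (mod 8); ε·ε+αω+βω = 1·1+-12·1+-14·0 ≡ 1  ⇒  (a,b)_2 = -1.
v=∞: 60699639 > 0 and -516477 < 0  ⇒  (a,b)_∞ = +1.
v=11: a=11^3·(≡2), b=11^2·(≡6) mod 11; (2|11)=-1, (6|11)=-1; (−1)^{3·2·5}·(-1)^2·(-1)^3 = -1.
v=19: a=19^4·(≡7), b=19^3·(≡1) mod 19; (7|19)=+1, (1|19)=+1; (−1)^{4·3·9}·(+1)^3·(+1)^4 = +1.
v=7: a=7^5·(≡4), b=7^4·(≡2) mod 7; (4|7)=+1, (2|7)=+1; (−1)^{5·4·3}·(+1)^4·(+1)^5 = +1.
v=3: a=3^-5·(≡1), b=3^3·(≡2) mod 3; (1|3)=+1, (2|3)=-1; (−1)^{-5·3·1}·(+1)^3·(-1)^-5 = +1.
v=29: a=29^3·(≡23), b=29^2·(≡13) mod 29; (23|29)=+1, (13|29)=+1; (−1)^{3·2·14}·(+1)^2·(+1)^3 = +1.
v=13: a=13^3·(≡11), b=13^1·(≡3) mod 13; (11|13)=-1, (3|13)=+1; (−1)^{3·1·6}·(-1)^1·(+1)^3 = -1.
v=41: a=41^1·(≡1), b=41^1·(≡10) mod 41; (1|41)=+1, (10|41)=+1; (−1)^{1·1·20}·(+1)^1·(+1)^1 = +1.
v=17: a=17^1·(≡5), b=17^1·(≡13) mod 17; (5|17)=-1, (13|17)=+1; (−1)^{1·1·8}·(-1)^1·(+1)^1 = -1.
(60699639, -516477 / ℚ) ramifies at {2, 11, 13, 17}: a division algebra.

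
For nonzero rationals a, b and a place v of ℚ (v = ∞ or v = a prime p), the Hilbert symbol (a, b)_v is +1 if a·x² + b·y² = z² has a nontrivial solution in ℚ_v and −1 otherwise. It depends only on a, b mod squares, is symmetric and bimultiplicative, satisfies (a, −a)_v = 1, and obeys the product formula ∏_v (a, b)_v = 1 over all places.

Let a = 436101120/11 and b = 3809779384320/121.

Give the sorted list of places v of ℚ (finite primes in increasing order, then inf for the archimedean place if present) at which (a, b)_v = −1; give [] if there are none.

(a, b) ≡ (770, 195) mod (ℚ^×)²; places V = {2, 3, 5, 7, 11, 13, ∞}.
(a,b)_13: α=2, u≡10; β=3, v≡7 (mod 13); (10|13)=+1, (7|13)=-1; sign (−1)^0·+1^3·-1^2 = +1.
(a,b)_11: α=-1, u≡4; β=-2, v≡8 (mod 11); (4|11)=+1, (8|11)=-1; sign (−1)^0·+1^-2·-1^-1 = -1.
(a,b)_∞: sgn(770)=+, sgn(195)=+, so +1.
(a,b)_3: α=2, u≡2; β=3, v≡2 (mod 3); (2|3)=-1, (2|3)=-1; sign (−1)^0·-1^3·-1^2 = -1.
(a,b)_2: α=13, β=18; u≡1, v≡3 (mod 8); ε(u)ε(v)=0·1, αω(v)=13·1, βω(u)=18·0; sum ≡ 1  ⇒  -1.
(a,b)_7: α=1, u≡5; β=2, v≡6 (mod 7); (5|7)=-1, (6|7)=-1; sign (−1)^0·-1^2·-1^1 = -1.
(a,b)_5: α=1, u≡4; β=1, v≡4 (mod 5); (4|5)=+1, (4|5)=+1; sign (−1)^0·+1^1·+1^1 = +1.
(770, 195 / ℚ) ramifies at {2, 3, 7, 11}: a division algebra.

[2, 3, 7, 11]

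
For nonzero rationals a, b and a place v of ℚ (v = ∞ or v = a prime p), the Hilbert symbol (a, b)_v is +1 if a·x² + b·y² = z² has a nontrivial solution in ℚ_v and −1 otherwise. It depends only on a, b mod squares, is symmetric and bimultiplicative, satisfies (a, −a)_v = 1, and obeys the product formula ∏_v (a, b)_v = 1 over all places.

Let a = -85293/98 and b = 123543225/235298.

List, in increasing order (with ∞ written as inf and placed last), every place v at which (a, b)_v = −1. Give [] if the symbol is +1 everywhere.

[2, 13]

(a, b) ≡ (-26, 2) mod (ℚ^×)²; places V = {2, 3, 5, 7, 13, 19, ∞}.
(a,b)_5: α=0, u≡4; β=2, v≡3 (mod 5); (4|5)=+1, (3|5)=-1; sign (−1)^0·+1^2·-1^0 = +1.
(a,b)_7: α=-2, u≡1; β=-6, v≡4 (mod 7); (1|7)=+1, (4|7)=+1; sign (−1)^0·+1^-6·+1^-2 = +1.
(a,b)_∞: sgn(-26)=−, sgn(2)=+, so +1.
(a,b)_19: α=0, u≡12; β=2, v≡8 (mod 19); (12|19)=-1, (8|19)=-1; sign (−1)^0·-1^2·-1^0 = +1.
(a,b)_3: α=8, u≡1; β=4, v≡2 (mod 3); (1|3)=+1, (2|3)=-1; sign (−1)^0·+1^4·-1^8 = +1.
(a,b)_2: α=-1, β=-1; u≡3, v≡1 (mod 8); ε(u)ε(v)=1·0, αω(v)=-1·0, βω(u)=-1·1; sum ≡ 1  ⇒  -1.
(a,b)_13: α=1, u≡8; β=2, v≡2 (mod 13); (8|13)=-1, (2|13)=-1; sign (−1)^0·-1^2·-1^1 = -1.
|Ram(-26, 2)| = 2, even; anisotropic at {2, 13}.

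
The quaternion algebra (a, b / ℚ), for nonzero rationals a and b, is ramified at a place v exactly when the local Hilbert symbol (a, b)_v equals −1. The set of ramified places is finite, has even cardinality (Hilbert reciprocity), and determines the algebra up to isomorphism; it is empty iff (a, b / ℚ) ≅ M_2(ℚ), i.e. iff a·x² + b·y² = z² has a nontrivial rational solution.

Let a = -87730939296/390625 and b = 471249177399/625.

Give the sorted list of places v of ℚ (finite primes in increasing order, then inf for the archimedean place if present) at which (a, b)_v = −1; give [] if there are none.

[2, 13]

(a, b) ≡ (-154, 2431) mod (ℚ^×)²; places V = {2, 3, 5, 7, 11, 13, 17, ∞}.
(a,b)_17: α=2, u≡15; β=3, v≡14 (mod 17); (15|17)=+1, (14|17)=-1; sign (−1)^0·+1^3·-1^2 = +1.
(a,b)_11: α=1, u≡8; β=1, v≡1 (mod 11); (8|11)=-1, (1|11)=+1; sign (−1)^1·-1^1·+1^1 = +1.
(a,b)_∞: sgn(-154)=−, sgn(2431)=+, so +1.
(a,b)_2: α=5, β=0; u≡3, v≡7 (mod 8); ε(u)ε(v)=1·1, αω(v)=5·0, βω(u)=0·1; sum ≡ 1  ⇒  -1.
(a,b)_5: α=-8, u≡4; β=-4, v≡4 (mod 5); (4|5)=+1, (4|5)=+1; sign (−1)^0·+1^-4·+1^-8 = +1.
(a,b)_7: α=1, u≡6; β=2, v≡1 (mod 7); (6|7)=-1, (1|7)=+1; sign (−1)^0·-1^2·+1^1 = +1.
(a,b)_3: α=6, u≡2; β=4, v≡1 (mod 3); (2|3)=-1, (1|3)=+1; sign (−1)^0·-1^4·+1^6 = +1.
(a,b)_13: α=2, u≡5; β=3, v≡8 (mod 13); (5|13)=-1, (8|13)=-1; sign (−1)^0·-1^3·-1^2 = -1.
|Ram(-154, 2431)| = 2, even; anisotropic at {2, 13}.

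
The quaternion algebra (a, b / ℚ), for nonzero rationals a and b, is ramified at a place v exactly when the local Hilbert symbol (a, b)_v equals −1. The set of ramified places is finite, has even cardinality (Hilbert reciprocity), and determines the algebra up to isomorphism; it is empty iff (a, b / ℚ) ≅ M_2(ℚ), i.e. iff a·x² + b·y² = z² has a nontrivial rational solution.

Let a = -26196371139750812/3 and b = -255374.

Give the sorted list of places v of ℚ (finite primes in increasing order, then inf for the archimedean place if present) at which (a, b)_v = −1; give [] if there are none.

[2, 7, 11, 13, 37, inf]

Mod squares: a ≡ -429, b ≡ -255374. Check v ∈ {∞, 2, 3, 7, 11, 13, 17, 29, 37, 53}.
v=∞: -429 < 0 and -255374 < 0  ⇒  (a,b)_∞ = -1.
v=37: a=37^2·(≡35), b=37^1·(≡17) mod 37; (35|37)=-1, (17|37)=-1; (−1)^{2·1·18}·(-1)^1·(-1)^2 = -1.
v=29: a=29^2·(≡4), b=29^1·(≡10) mod 29; (4|29)=+1, (10|29)=-1; (−1)^{2·1·14}·(+1)^1·(-1)^2 = +1.
v=2: v_2(a)=2, v_2(b)=1; units ≡ 3, 1 (mod 8); ε·ε+αω+βω = 1·0+2·0+1·1 ≡ 1  ⇒  (a,b)_2 = -1.
v=17: a=17^2·(≡4), b=17^1·(≡6) mod 17; (4|17)=+1, (6|17)=-1; (−1)^{2·1·8}·(+1)^1·(-1)^2 = +1.
v=13: a=13^1·(≡7), b=13^0·(≡11) mod 13; (7|13)=-1, (11|13)=-1; (−1)^{1·0·6}·(-1)^0·(-1)^1 = -1.
v=3: a=3^-1·(≡1), b=3^0·(≡1) mod 3; (1|3)=+1, (1|3)=+1; (−1)^{-1·0·1}·(+1)^0·(+1)^-1 = +1.
v=53: a=53^2·(≡31), b=53^0·(≡33) mod 53; (31|53)=-1, (33|53)=-1; (−1)^{2·0·26}·(-1)^0·(-1)^2 = +1.
v=7: a=7^2·(≡6), b=7^1·(≡2) mod 7; (6|7)=-1, (2|7)=+1; (−1)^{2·1·3}·(-1)^1·(+1)^2 = -1.
v=11: a=11^1·(≡4), b=11^0·(≡2) mod 11; (4|11)=+1, (2|11)=-1; (−1)^{1·0·5}·(+1)^0·(-1)^1 = -1.
Ram(-429, -255374) = {2, 7, 11, 13, 37, ∞}; no ℚ_2-point on the conic.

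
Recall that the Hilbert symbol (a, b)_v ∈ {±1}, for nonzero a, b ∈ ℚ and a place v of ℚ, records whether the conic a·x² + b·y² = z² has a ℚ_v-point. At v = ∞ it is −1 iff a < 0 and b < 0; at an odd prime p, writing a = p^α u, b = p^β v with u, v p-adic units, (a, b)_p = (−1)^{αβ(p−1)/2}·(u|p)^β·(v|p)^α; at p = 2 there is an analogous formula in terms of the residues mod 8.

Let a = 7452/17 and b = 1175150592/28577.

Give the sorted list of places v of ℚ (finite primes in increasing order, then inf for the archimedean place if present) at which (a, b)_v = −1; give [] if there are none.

(a, b) ≡ (391, 60214) mod (ℚ^×)²; places V = {2, 3, 7, 11, 17, 23, 41, ∞}.
(a,b)_41: α=0, u≡38; β=-2, v≡11 (mod 41); (38|41)=-1, (11|41)=-1; sign (−1)^0·-1^-2·-1^0 = +1.
(a,b)_17: α=-1, u≡6; β=-1, v≡5 (mod 17); (6|17)=-1, (5|17)=-1; sign (−1)^0·-1^-1·-1^-1 = +1.
(a,b)_23: α=1, u≡15; β=1, v≡14 (mod 23); (15|23)=-1, (14|23)=-1; sign (−1)^1·-1^1·-1^1 = -1.
(a,b)_11: α=0, u≡10; β=1, v≡7 (mod 11); (10|11)=-1, (7|11)=-1; sign (−1)^0·-1^1·-1^0 = -1.
(a,b)_2: α=2, β=13; u≡7, v≡3 (mod 8); ε(u)ε(v)=1·1, αω(v)=2·1, βω(u)=13·0; sum ≡ 1  ⇒  -1.
(a,b)_3: α=4, u≡1; β=4, v≡1 (mod 3); (1|3)=+1, (1|3)=+1; sign (−1)^0·+1^4·+1^4 = +1.
(a,b)_7: α=0, u≡6; β=1, v≡5 (mod 7); (6|7)=-1, (5|7)=-1; sign (−1)^0·-1^1·-1^0 = -1.
(a,b)_∞: sgn(391)=+, sgn(60214)=+, so +1.
|Ram(391, 60214)| = 4, even; anisotropic at {2, 7, 11, 23}.

[2, 7, 11, 23]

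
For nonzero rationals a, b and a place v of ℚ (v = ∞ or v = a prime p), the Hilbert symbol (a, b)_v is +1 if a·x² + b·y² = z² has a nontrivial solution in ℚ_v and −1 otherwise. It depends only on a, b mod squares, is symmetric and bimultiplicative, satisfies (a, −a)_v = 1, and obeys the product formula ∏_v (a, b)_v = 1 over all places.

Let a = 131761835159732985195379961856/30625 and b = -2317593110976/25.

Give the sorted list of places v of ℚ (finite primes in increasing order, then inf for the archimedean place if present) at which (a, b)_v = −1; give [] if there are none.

[3, 17]

Mod squares: a ≡ 24531, b ≡ -17391. Check v ∈ {∞, 2, 3, 5, 7, 11, 13, 17, 31, 37}.
v=13: a=13^5·(≡11), b=13^2·(≡4) mod 13; (11|13)=-1, (4|13)=+1; (−1)^{5·2·6}·(-1)^2·(+1)^5 = +1.
v=2: v_2(a)=12, v_2(b)=6; units ≡ 3, 1 (mod 8); ε·ε+αω+βω = 1·0+12·0+6·1 ≡ 0  ⇒  (a,b)_2 = +1.
v=7: a=7^-2·(≡3), b=7^0·(≡1) mod 7; (3|7)=-1, (1|7)=+1; (−1)^{-2·0·3}·(-1)^0·(+1)^-2 = +1.
v=37: a=37^5·(≡26), b=37^2·(≡9) mod 37; (26|37)=+1, (9|37)=+1; (−1)^{5·2·18}·(+1)^2·(+1)^5 = +1.
v=∞: 24531 > 0 and -17391 < 0  ⇒  (a,b)_∞ = +1.
v=5: a=5^-4·(≡4), b=5^-2·(≡4) mod 5; (4|5)=+1, (4|5)=+1; (−1)^{-4·-2·2}·(+1)^-2·(+1)^-4 = +1.
v=17: a=17^3·(≡2), b=17^1·(≡6) mod 17; (2|17)=+1, (6|17)=-1; (−1)^{3·1·8}·(+1)^1·(-1)^3 = -1.
v=3: a=3^7·(≡2), b=3^3·(≡2) mod 3; (2|3)=-1, (2|3)=-1; (−1)^{7·3·1}·(-1)^3·(-1)^7 = -1.
v=11: a=11^2·(≡4), b=11^1·(≡3) mod 11; (4|11)=+1, (3|11)=+1; (−1)^{2·1·5}·(+1)^1·(+1)^2 = +1.
v=31: a=31^2·(≡28), b=31^1·(≡10) mod 31; (28|31)=+1, (10|31)=+1; (−1)^{2·1·15}·(+1)^1·(+1)^2 = +1.
|Ram(24531, -17391)| = 2, even; anisotropic at {3, 17}.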